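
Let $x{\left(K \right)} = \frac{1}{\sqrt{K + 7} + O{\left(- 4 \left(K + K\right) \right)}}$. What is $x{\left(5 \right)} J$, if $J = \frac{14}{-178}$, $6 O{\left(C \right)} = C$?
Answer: $\frac{105}{6497} + \frac{63 \sqrt{3}}{12994} \approx 0.024559$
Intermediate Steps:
$O{\left(C \right)} = \frac{C}{6}$
$x{\left(K \right)} = \frac{1}{\sqrt{7 + K} - \frac{4 K}{3}}$ ($x{\left(K \right)} = \frac{1}{\sqrt{K + 7} + \frac{\left(-4\right) \left(K + K\right)}{6}} = \frac{1}{\sqrt{7 + K} + \frac{\left(-4\right) 2 K}{6}} = \frac{1}{\sqrt{7 + K} + \frac{\left(-8\right) K}{6}} = \frac{1}{\sqrt{7 + K} - \frac{4 K}{3}}$)
$J = - \frac{7}{89}$ ($J = 14 \left(- \frac{1}{178}\right) = - \frac{7}{89} \approx -0.078652$)
$x{\left(5 \right)} J = \frac{3}{\left(-4\right) 5 + 3 \sqrt{7 + 5}} \left(- \frac{7}{89}\right) = \frac{3}{-20 + 3 \sqrt{12}} \left(- \frac{7}{89}\right) = \frac{3}{-20 + 3 \cdot 2 \sqrt{3}} \left(- \frac{7}{89}\right) = \frac{3}{-20 + 6 \sqrt{3}} \left(- \frac{7}{89}\right) = - \frac{21}{89 \left(-20 + 6 \sqrt{3}\right)}$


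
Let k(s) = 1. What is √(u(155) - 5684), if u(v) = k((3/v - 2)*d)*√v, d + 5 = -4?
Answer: √(-5684 + √155) ≈ 75.31*I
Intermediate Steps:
d = -9 (d = -5 - 4 = -9)
u(v) = √v (u(v) = 1*√v = √v)
√(u(155) - 5684) = √(√155 - 5684) = √(-5684 + √155)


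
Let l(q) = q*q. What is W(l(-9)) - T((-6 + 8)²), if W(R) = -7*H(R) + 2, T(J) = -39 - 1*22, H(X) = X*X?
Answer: -45864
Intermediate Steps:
H(X) = X²
l(q) = q²
T(J) = -61 (T(J) = -39 - 22 = -61)
W(R) = 2 - 7*R² (W(R) = -7*R² + 2 = 2 - 7*R²)
W(l(-9)) - T((-6 + 8)²) = (2 - 7*((-9)²)²) - 1*(-61) = (2 - 7*81²) + 61 = (2 - 7*6561) + 61 = (2 - 45927) + 61 = -45925 + 61 = -45864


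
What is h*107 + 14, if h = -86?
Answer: -9188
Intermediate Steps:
h*107 + 14 = -86*107 + 14 = -9202 + 14 = -9188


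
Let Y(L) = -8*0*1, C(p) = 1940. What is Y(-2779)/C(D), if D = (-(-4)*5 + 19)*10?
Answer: 0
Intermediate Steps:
D = 390 (D = (-1*(-20) + 19)*10 = (20 + 19)*10 = 39*10 = 390)
Y(L) = 0 (Y(L) = 0*1 = 0)
Y(-2779)/C(D) = 0/1940 = 0*(1/1940) = 0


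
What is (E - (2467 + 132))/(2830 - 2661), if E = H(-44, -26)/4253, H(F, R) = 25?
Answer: -11053522/718757 ≈ -15.379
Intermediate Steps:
E = 25/4253 ≈ 0.0058782
(E - (2467 + 132))/(2830 - 2661) = (25/4253 - (2467 + 132))/(2830 - 2661) = (25/4253 - 1*2599)/169 = (25/4253 - 2599)*(1/169) = -11053522/4253*1/169 = -11053522/718757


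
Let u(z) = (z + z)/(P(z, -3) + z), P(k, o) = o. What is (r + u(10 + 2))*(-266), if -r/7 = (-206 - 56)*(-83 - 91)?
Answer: 254652440/3 ≈ 8.4884e+7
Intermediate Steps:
u(z) = 2*z/(-3 + z) (u(z) = (z + z)/(-3 + z) = (2*z)/(-3 + z) = 2*z/(-3 + z))
r = -319116 (r = -7*(-206 - 56)*(-83 - 91) = -(-1834)*(-174) = -7*45588 = -319116)
(r + u(10 + 2))*(-266) = (-319116 + 2*(10 + 2)/(-3 + (10 + 2)))*(-266) = (-319116 + 2*12/(-3 + 12))*(-266) = (-319116 + 2*12/9)*(-266) = (-319116 + 2*12*(⅑))*(-266) = (-319116 + 8/3)*(-266) = -957340/3*(-266) = 254652440/3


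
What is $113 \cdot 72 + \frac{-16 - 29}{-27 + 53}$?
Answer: $\frac{211491}{26} \approx 8134.3$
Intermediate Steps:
$113 \cdot 72 + \frac{-16 - 29}{-27 + 53} = 8136 - \frac{45}{26} = \frac{211491}{26}$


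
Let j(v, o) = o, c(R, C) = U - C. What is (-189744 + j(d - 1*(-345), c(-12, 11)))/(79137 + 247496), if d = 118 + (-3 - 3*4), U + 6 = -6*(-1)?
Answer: -189755/326633 ≈ -0.58094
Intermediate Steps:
U = 0 (U = -6 - 6*(-1) = -6 - 3*(-2) = -6 + 6 = 0)
d = 103 (d = 118 + (-3 - 12) = 118 - 15 = 103)
c(R, C) = -C (c(R, C) = 0 - C = -C)
(-189744 + j(d - 1*(-345), c(-12, 11)))/(79137 + 247496) = (-189744 - 1*11)/(79137 + 247496) = (-189744 - 11)/326633 = -189755*1/326633 = -189755/326633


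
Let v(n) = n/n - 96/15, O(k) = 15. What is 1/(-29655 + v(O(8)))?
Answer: -5/148302 ≈ -3.3715e-5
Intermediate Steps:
v(n) = -27/5 (v(n) = 1 - 96*1/15 = 1 - 32/5 = -27/5)
1/(-29655 + v(O(8))) = 1/(-29655 - 27/5) = 1/(-148302/5) = -5/148302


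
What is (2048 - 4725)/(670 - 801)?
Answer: 2677/131 ≈ 20.435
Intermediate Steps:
(2048 - 4725)/(670 - 801) = -2677/(-131) = -2677*(-1/131) = 2677/131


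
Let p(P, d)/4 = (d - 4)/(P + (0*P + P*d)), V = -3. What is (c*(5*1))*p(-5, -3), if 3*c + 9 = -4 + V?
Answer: 224/3 ≈ 74.667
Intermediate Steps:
p(P, d) = 4*(-4 + d)/(P + P*d) (p(P, d) = 4*((d - 4)/(P + (0*P + P*d))) = 4*((-4 + d)/(P + (0 + P*d))) = 4*((-4 + d)/(P + P*d)) = 4*(-4 + d)/(P + P*d))
c = -16/3 (c = -3 + (-4 - 3)/3 = -3 + (⅓)*(-7) = -3 - 7/3 = -16/3 ≈ -5.3333)
(c*(5*1))*p(-5, -3) = (-80/3)*(4*(-4 - 3)/(-5*(1 - 3))) = (-16/3*5)*(4*(-⅕)*(-7)/(-2)) = -320*(-1)*(-1)*(-7)/(3*5*2) = -80/3*(-14/5) = 224/3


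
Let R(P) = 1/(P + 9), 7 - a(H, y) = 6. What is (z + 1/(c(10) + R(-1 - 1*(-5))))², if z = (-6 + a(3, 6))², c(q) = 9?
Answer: 8779369/13924 ≈ 630.52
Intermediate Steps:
a(H, y) = 1 (a(H, y) = 7 - 1*6 = 7 - 6 = 1)
R(P) = 1/(9 + P)
z = 25 (z = (-6 + 1)² = (-5)² = 25)
(z + 1/(c(10) + R(-1 - 1*(-5))))² = (25 + 1/(9 + 1/(9 + (-1 - 1*(-5)))))² = (25 + 1/(9 + 1/(9 + (-1 + 5))))² = (25 + 1/(9 + 1/(9 + 4)))² = (25 + 1/(9 + 1/13))² = (25 + 1/(118/13))² = (25 + 13/118)² = (2963/118)² = 8779369/13924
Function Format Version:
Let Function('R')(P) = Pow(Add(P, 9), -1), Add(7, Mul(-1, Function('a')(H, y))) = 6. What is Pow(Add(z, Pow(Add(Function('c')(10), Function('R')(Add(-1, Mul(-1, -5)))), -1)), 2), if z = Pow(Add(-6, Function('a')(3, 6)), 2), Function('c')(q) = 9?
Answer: Rational(8779369, 13924) ≈ 630.52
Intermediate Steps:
Function('a')(H, y) = 1 (Function('a')(H, y) = Add(7, Mul(-1, 6)) = Add(7, -6) = 1)
Function('R')(P) = Pow(Add(9, P), -1)
z = 25 (z = Pow(Add(-6, 1), 2) = Pow(-5, 2) = 25)
Pow(Add(z, Pow(Add(Function('c')(10), Function('R')(Add(-1, Mul(-1, -5)))), -1)), 2) = Pow(Add(25, Pow(Add(9, Pow(Add(9, Add(-1, Mul(-1, -5))), -1)), -1)), 2) = Pow(Add(25, Pow(Add(9, Pow(Add(9, Add(-1, 5)), -1)), -1)), 2) = Pow(Add(25, Pow(Add(9, Pow(Add(9, 4), -1)), -1)), 2) = Pow(Add(25, Pow(Add(9, Pow(13, -1)), -1)), 2) = Pow(Add(25, Pow(Add(9, Rational(1, 13)), -1)), 2) = Pow(Add(25, Pow(Rational(118, 13), -1)), 2) = Pow(Add(25, Rational(13, 118)), 2) = Pow(Rational(2963, 118), 2) = Rational(8779369, 13924)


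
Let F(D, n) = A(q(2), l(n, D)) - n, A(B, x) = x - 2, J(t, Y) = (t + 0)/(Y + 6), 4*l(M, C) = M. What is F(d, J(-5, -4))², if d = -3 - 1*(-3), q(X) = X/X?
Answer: 1/64 ≈ 0.015625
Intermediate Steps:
q(X) = 1
l(M, C) = M/4
J(t, Y) = t/(6 + Y)
d = 0 (d = -3 + 3 = 0)
A(B, x) = -2 + x
F(D, n) = -2 - 3*n/4 (F(D, n) = (-2 + n/4) - n = -2 - 3*n/4)
F(d, J(-5, -4))² = (-2 - (-15)/(4*(6 - 4)))² = (-2 - (-15)/(4*2))² = (-2 - ¾*(-5/2))² = (-2 + 15/8)² = (-⅛)² = 1/64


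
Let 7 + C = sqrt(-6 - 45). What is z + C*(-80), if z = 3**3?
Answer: 587 - 80*I*sqrt(51) ≈ 587.0 - 571.31*I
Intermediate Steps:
z = 27
C = -7 + I*sqrt(51) (C = -7 + sqrt(-6 - 45) = -7 + sqrt(-51) = -7 + I*sqrt(51) ≈ -7.0 + 7.1414*I)
z + C*(-80) = 27 + (-7 + I*sqrt(51))*(-80) = 27 + (560 - 80*I*sqrt(51)) = 587 - 80*I*sqrt(51)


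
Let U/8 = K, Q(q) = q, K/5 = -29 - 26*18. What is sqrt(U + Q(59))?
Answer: I*sqrt(19821) ≈ 140.79*I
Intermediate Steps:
K = -2485 (K = 5*(-29 - 26*18) = 5*(-29 - 468) = 5*(-497) = -2485)
U = -19880 (U = 8*(-2485) = -19880)
sqrt(U + Q(59)) = sqrt(-19880 + 59) = sqrt(-19821) = I*sqrt(19821)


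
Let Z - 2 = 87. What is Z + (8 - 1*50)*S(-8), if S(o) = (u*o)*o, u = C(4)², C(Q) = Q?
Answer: -42919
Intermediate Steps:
Z = 89 (Z = 2 + 87 = 89)
u = 16 (u = 4² = 16)
S(o) = 16*o² (S(o) = (16*o)*o = 16*o²)
Z + (8 - 1*50)*S(-8) = 89 + (8 - 1*50)*(16*(-8)²) = 89 + (8 - 50)*(16*64) = 89 - 42*1024 = 89 - 43008 = -42919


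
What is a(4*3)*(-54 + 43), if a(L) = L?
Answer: -132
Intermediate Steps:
a(4*3)*(-54 + 43) = (4*3)*(-54 + 43) = 12*(-11) = -132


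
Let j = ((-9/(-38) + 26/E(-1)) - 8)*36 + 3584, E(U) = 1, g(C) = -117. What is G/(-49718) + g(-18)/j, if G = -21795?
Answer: 411375009/1001444815 ≈ 0.41078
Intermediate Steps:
j = 80570/19 (j = ((-9/(-38) + 26/1) - 8)*36 + 3584 = ((-9*(-1/38) + 26*1) - 8)*36 + 3584 = ((9/38 + 26) - 8)*36 + 3584 = (997/38 - 8)*36 + 3584 = (693/38)*36 + 3584 = 12474/19 + 3584 = 80570/19 ≈ 4240.5)
G/(-49718) + g(-18)/j = -21795/(-49718) - 117/80570/19 = -21795*(-1/49718) - 117*19/80570 = 21795/49718 - 2223/80570 = 411375009/1001444815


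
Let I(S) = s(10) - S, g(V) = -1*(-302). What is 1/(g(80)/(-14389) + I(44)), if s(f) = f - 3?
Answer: -14389/532695 ≈ -0.027012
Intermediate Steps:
s(f) = -3 + f
g(V) = 302
I(S) = 7 - S (I(S) = (-3 + 10) - S = 7 - S)
1/(g(80)/(-14389) + I(44)) = 1/(302/(-14389) + (7 - 1*44)) = 1/(302*(-1/14389) + (7 - 44)) = 1/(-302/14389 - 37) = 1/(-532695/14389) = -14389/532695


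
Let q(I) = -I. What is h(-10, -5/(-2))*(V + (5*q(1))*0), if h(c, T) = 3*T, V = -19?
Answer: -285/2 ≈ -142.50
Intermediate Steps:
h(-10, -5/(-2))*(V + (5*q(1))*0) = (3*(-5/(-2)))*(-19 + (5*(-1*1))*0) = (3*(-5*(-1/2)))*(-19 + (5*(-1))*0) = (3*(5/2))*(-19 - 5*0) = 15*(-19 + 0)/2 = (15/2)*(-19) = -285/2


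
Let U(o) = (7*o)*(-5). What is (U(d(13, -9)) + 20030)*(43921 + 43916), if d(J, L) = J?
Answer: 1719409275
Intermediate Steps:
U(o) = -35*o
(U(d(13, -9)) + 20030)*(43921 + 43916) = (-35*13 + 20030)*(43921 + 43916) = (-455 + 20030)*87837 = 19575*87837 = 1719409275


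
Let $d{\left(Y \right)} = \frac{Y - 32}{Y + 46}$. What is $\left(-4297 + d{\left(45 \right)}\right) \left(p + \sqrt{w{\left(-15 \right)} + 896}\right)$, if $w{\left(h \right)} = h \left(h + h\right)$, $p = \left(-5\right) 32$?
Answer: $\frac{4812480}{7} - \frac{30078 \sqrt{1346}}{7} \approx 5.2986 \cdot 10^{5}$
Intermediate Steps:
$p = -160$
$d{\left(Y \right)} = \frac{-32 + Y}{46 + Y}$
$w{\left(h \right)} = 2 h^{2}$ ($w{\left(h \right)} = h 2 h = 2 h^{2}$)
$\left(-4297 + d{\left(45 \right)}\right) \left(p + \sqrt{w{\left(-15 \right)} + 896}\right) = \left(-4297 + \frac{-32 + 45}{46 + 45}\right) \left(-160 + \sqrt{2 \left(-15\right)^{2} + 896}\right) = \left(-4297 + \frac{1}{91} \cdot 13\right) \left(-160 + \sqrt{2 \cdot 225 + 896}\right) = \left(-4297 + \frac{1}{91} \cdot 13\right) \left(-160 + \sqrt{450 + 896}\right) = \left(-4297 + \frac{1}{7}\right) \left(-160 + \sqrt{1346}\right) = - \frac{30078 \left(-160 + \sqrt{1346}\right)}{7} = \frac{4812480}{7} - \frac{30078 \sqrt{1346}}{7}$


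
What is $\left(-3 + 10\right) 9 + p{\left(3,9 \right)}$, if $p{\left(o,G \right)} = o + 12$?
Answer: $78$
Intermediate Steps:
$p{\left(o,G \right)} = 12 + o$
$\left(-3 + 10\right) 9 + p{\left(3,9 \right)} = \left(-3 + 10\right) 9 + \left(12 + 3\right) = 7 \cdot 9 + 15 = 63 + 15 = 78$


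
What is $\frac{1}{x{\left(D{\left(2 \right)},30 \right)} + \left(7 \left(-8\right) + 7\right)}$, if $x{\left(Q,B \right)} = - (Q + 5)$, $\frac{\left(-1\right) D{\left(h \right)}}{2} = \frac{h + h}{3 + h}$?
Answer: $- \frac{5}{262} \approx -0.019084$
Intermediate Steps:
$D{\left(h \right)} = - \frac{4 h}{3 + h}$ ($D{\left(h \right)} = - 2 \frac{h + h}{3 + h} = - 2 \frac{2 h}{3 + h} = - \frac{4 h}{3 + h}$)
$x{\left(Q,B \right)} = -5 - Q$ ($x{\left(Q,B \right)} = - (5 + Q) = -5 - Q$)
$\frac{1}{x{\left(D{\left(2 \right)},30 \right)} + \left(7 \left(-8\right) + 7\right)} = \frac{1}{\left(-5 - \left(-4\right) 2 \frac{1}{3 + 2}\right) + \left(7 \left(-8\right) + 7\right)} = \frac{1}{\left(-5 - \left(-4\right) 2 \cdot \frac{1}{5}\right) + \left(-56 + 7\right)} = \frac{1}{\left(-5 - \left(-4\right) 2 \cdot \frac{1}{5}\right) - 49} = \frac{1}{\left(-5 - - \frac{8}{5}\right) - 49} = \frac{1}{\left(-5 + \frac{8}{5}\right) - 49} = \frac{1}{- \frac{17}{5} - 49} = \frac{1}{- \frac{262}{5}} = - \frac{5}{262}$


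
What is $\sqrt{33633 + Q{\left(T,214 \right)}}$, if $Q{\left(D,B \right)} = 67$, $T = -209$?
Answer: $10 \sqrt{337} \approx 183.58$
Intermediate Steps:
$\sqrt{33633 + Q{\left(T,214 \right)}} = \sqrt{33633 + 67} = \sqrt{33700} = 10 \sqrt{337}$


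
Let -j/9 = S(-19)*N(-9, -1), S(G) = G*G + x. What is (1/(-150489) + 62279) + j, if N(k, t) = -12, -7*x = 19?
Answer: 106368183506/1053423 ≈ 1.0097e+5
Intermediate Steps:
x = -19/7 (x = -1/7*19 = -19/7 ≈ -2.7143)
S(G) = -19/7 + G**2 (S(G) = G*G - 19/7 = G**2 - 19/7 = -19/7 + G**2)
j = 270864/7 (j = -9*(-19/7 + (-19)**2)*(-12) = -9*(-19/7 + 361)*(-12) = -22572*(-12)/7 = -9*(-30096/7) = 270864/7 ≈ 38695.)
(1/(-150489) + 62279) + j = (1/(-150489) + 62279) + 270864/7 = (-1/150489 + 62279) + 270864/7 = 9372304430/150489 + 270864/7 = 106368183506/1053423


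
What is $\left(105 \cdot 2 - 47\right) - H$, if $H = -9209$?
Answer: $9372$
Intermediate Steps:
$\left(105 \cdot 2 - 47\right) - H = \left(105 \cdot 2 - 47\right) - -9209 = \left(210 - 47\right) + 9209 = 163 + 9209 = 9372$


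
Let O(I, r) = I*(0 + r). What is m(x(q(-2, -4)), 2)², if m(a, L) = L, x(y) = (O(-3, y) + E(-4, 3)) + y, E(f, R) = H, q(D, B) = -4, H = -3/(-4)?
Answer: 4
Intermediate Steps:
H = ¾ (H = -3*(-¼) = ¾ ≈ 0.75000)
E(f, R) = ¾
O(I, r) = I*r
x(y) = ¾ - 2*y (x(y) = (-3*y + ¾) + y = (¾ - 3*y) + y = ¾ - 2*y)
m(x(q(-2, -4)), 2)² = 2² = 4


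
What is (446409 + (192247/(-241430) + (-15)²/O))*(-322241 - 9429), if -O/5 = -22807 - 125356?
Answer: -529626071400909412133/3577099309 ≈ -1.4806e+11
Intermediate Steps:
O = 740815 (O = -5*(-22807 - 125356) = -5*(-148163) = 740815)
(446409 + (192247/(-241430) + (-15)²/O))*(-322241 - 9429) = (446409 + (192247/(-241430) + (-15)²/740815))*(-322241 - 9429) = (446409 + (192247*(-1/241430) + 225*(1/740815)))*(-331670) = (446409 + (-192247/241430 + 45/148163))*(-331670) = (446409 - 28473027911/35770993090)*(-331670) = (15968464781285899/35770993090)*(-331670) = -529626071400909412133/3577099309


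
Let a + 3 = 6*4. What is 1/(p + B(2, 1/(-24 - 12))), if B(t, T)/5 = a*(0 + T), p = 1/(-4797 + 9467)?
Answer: -28020/81719 ≈ -0.34288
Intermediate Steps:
p = 1/4670 ≈ 0.00021413
a = 21 (a = -3 + 6*4 = -3 + 24 = 21)
B(t, T) = 105*T (B(t, T) = 5*(21*(0 + T)) = 5*(21*T) = 105*T)
1/(p + B(2, 1/(-24 - 12))) = 1/(1/4670 + 105/(-24 - 12)) = 1/(1/4670 + 105/(-36)) = 1/(1/4670 + 105*(-1/36)) = 1/(1/4670 - 35/12) = 1/(-81719/28020) = -28020/81719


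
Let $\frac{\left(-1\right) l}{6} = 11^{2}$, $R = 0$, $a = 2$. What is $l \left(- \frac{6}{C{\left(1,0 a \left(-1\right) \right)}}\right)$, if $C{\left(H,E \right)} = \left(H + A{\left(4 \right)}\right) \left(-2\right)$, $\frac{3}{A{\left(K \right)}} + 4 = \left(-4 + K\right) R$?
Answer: $-8712$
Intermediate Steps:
$l = -726$ ($l = - 6 \cdot 11^{2} = \left(-6\right) 121 = -726$)
$A{\left(K \right)} = - \frac{3}{4}$ ($A{\left(K \right)} = \frac{3}{-4 + \left(-4 + K\right) 0} = \frac{3}{-4 + 0} = \frac{3}{-4} = 3 \left(- \frac{1}{4}\right) = - \frac{3}{4}$)
$C{\left(H,E \right)} = \frac{3}{2} - 2 H$ ($C{\left(H,E \right)} = \left(H - \frac{3}{4}\right) \left(-2\right) = \left(- \frac{3}{4} + H\right) \left(-2\right) = \frac{3}{2} - 2 H$)
$l \left(- \frac{6}{C{\left(1,0 a \left(-1\right) \right)}}\right) = - 726 \left(- \frac{6}{\frac{3}{2} - 2}\right) = - 726 \left(- \frac{6}{- \frac{1}{2}}\right) = - 726 \left(\left(-6\right) \left(-2\right)\right) = \left(-726\right) 12 = -8712$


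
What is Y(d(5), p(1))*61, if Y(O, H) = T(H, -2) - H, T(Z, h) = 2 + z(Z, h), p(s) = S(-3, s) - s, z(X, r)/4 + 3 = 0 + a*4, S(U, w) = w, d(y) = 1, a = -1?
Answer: -1586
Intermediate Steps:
z(X, r) = -28 (z(X, r) = -12 + 4*(0 - 1*4) = -12 + 4*(0 - 4) = -12 + 4*(-4) = -12 - 16 = -28)
p(s) = 0 (p(s) = s - s = 0)
T(Z, h) = -26 (T(Z, h) = 2 - 28 = -26)
Y(O, H) = -26 - H
Y(d(5), p(1))*61 = (-26 - 1*0)*61 = (-26 + 0)*61 = -26*61 = -1586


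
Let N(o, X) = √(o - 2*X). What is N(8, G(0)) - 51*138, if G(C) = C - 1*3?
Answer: -7038 + √14 ≈ -7034.3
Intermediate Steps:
G(C) = -3 + C (G(C) = C - 3 = -3 + C)
N(8, G(0)) - 51*138 = √(8 - 2*(-3 + 0)) - 51*138 = √(8 - 2*(-3)) - 7038 = √(8 + 6) - 7038 = √14 - 7038 = -7038 + √14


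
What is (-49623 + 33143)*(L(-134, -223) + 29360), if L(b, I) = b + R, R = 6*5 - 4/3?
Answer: -1446350720/3 ≈ -4.8212e+8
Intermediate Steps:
R = 86/3 (R = 30 - 4*⅓ = 30 - 4/3 = 86/3 ≈ 28.667)
L(b, I) = 86/3 + b (L(b, I) = b + 86/3 = 86/3 + b)
(-49623 + 33143)*(L(-134, -223) + 29360) = (-49623 + 33143)*((86/3 - 134) + 29360) = -16480*(-316/3 + 29360) = -16480*87764/3 = -1446350720/3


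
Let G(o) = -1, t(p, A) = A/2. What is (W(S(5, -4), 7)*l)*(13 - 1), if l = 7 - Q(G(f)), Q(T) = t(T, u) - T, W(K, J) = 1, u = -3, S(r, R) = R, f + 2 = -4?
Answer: 90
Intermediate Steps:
f = -6 (f = -2 - 4 = -6)
t(p, A) = A/2 (t(p, A) = A*(1/2) = A/2)
Q(T) = -3/2 - T (Q(T) = (1/2)*(-3) - T = -3/2 - T)
l = 15/2 (l = 7 - (-3/2 - 1*(-1)) = 7 - (-3/2 + 1) = 7 - 1*(-1/2) = 7 + 1/2 = 15/2 ≈ 7.5000)
(W(S(5, -4), 7)*l)*(13 - 1) = (1*(15/2))*(13 - 1) = (15/2)*12 = 90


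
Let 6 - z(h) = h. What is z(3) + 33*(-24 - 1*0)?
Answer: -789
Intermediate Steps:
z(h) = 6 - h
z(3) + 33*(-24 - 1*0) = (6 - 1*3) + 33*(-24 - 1*0) = (6 - 3) + 33*(-24 + 0) = 3 + 33*(-24) = 3 - 792 = -789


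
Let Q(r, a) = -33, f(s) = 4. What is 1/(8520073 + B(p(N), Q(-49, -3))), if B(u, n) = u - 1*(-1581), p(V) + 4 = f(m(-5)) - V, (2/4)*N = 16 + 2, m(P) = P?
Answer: 1/8521618 ≈ 1.1735e-7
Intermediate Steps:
N = 36 (N = 2*(16 + 2) = 2*18 = 36)
p(V) = -V (p(V) = -4 + (4 - V) = -V)
B(u, n) = 1581 + u (B(u, n) = u + 1581 = 1581 + u)
1/(8520073 + B(p(N), Q(-49, -3))) = 1/(8520073 + (1581 - 1*36)) = 1/(8520073 + (1581 - 36)) = 1/(8520073 + 1545) = 1/8521618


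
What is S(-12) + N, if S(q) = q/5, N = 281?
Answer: 1393/5 ≈ 278.60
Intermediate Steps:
S(q) = q/5 (S(q) = q*(⅕) = q/5)
S(-12) + N = (⅕)*(-12) + 281 = -12/5 + 281 = 1393/5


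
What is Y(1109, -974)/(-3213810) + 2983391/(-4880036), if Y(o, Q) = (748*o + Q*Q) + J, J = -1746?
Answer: -3042875057057/2613918082860 ≈ -1.1641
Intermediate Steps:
Y(o, Q) = -1746 + Q² + 748*o (Y(o, Q) = (748*o + Q*Q) - 1746 = (748*o + Q²) - 1746 = (Q² + 748*o) - 1746 = -1746 + Q² + 748*o)
Y(1109, -974)/(-3213810) + 2983391/(-4880036) = (-1746 + (-974)² + 748*1109)/(-3213810) + 2983391/(-4880036) = (-1746 + 948676 + 829532)*(-1/3213810) + 2983391*(-1/4880036) = 1776462*(-1/3213810) - 2983391/4880036 = -296077/535635 - 2983391/4880036 = -3042875057057/2613918082860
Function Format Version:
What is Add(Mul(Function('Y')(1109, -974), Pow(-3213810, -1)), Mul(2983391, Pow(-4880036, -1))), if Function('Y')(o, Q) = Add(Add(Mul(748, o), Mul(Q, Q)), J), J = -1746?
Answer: Rational(-3042875057057, 2613918082860) ≈ -1.1641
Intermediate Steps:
Function('Y')(o, Q) = Add(-1746, Pow(Q, 2), Mul(748, o)) (Function('Y')(o, Q) = Add(Add(Mul(748, o), Mul(Q, Q)), -1746) = Add(Add(Mul(748, o), Pow(Q, 2)), -1746) = Add(Add(Pow(Q, 2), Mul(748, o)), -1746) = Add(-1746, Pow(Q, 2), Mul(748, o)))
Add(Mul(Function('Y')(1109, -974), Pow(-3213810, -1)), Mul(2983391, Pow(-4880036, -1))) = Add(Mul(Add(-1746, Pow(-974, 2), Mul(748, 1109)), Pow(-3213810, -1)), Mul(2983391, Pow(-4880036, -1))) = Add(Mul(Add(-1746, 948676, 829532), Rational(-1, 3213810)), Mul(2983391, Rational(-1, 4880036))) = Add(Mul(1776462, Rational(-1, 3213810)), Rational(-2983391, 4880036)) = Add(Rational(-296077, 535635), Rational(-2983391, 4880036)) = Rational(-3042875057057, 2613918082860)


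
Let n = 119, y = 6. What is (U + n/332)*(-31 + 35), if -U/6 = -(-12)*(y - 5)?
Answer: -23785/83 ≈ -286.57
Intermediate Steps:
U = -72 (U = -(-18)*(-4*(6 - 5)) = -(-18)*(-4*1) = -(-18)*(-4) = -6*12 = -72)
(U + n/332)*(-31 + 35) = (-72 + 119/332)*(-31 + 35) = (-72 + 119*(1/332))*4 = (-72 + 119/332)*4 = -23785/332*4 = -23785/83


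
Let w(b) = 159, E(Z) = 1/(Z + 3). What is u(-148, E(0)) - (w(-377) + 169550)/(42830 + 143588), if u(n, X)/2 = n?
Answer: -55349437/186418 ≈ -296.91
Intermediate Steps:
E(Z) = 1/(3 + Z)
u(n, X) = 2*n
u(-148, E(0)) - (w(-377) + 169550)/(42830 + 143588) = 2*(-148) - (159 + 169550)/(42830 + 143588) = -296 - 169709/186418 = -55349437/186418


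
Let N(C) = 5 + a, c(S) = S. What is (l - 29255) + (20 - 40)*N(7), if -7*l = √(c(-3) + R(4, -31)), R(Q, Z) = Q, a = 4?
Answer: -206046/7 ≈ -29435.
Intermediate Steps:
N(C) = 9 (N(C) = 5 + 4 = 9)
l = -⅐ (l = -√(-3 + 4)/7 = -√1/7 = -⅐*1 = -⅐ ≈ -0.14286)
(l - 29255) + (20 - 40)*N(7) = (-⅐ - 29255) + (20 - 40)*9 = -204786/7 - 20*9 = -204786/7 - 180 = -206046/7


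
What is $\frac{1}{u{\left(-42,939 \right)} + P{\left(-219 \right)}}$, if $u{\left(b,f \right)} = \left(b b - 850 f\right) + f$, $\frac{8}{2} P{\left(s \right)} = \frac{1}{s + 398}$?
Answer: $- \frac{716}{569540051} \approx -1.2572 \cdot 10^{-6}$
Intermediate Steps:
$P{\left(s \right)} = \frac{1}{4 \left(398 + s\right)}$ ($P{\left(s \right)} = \frac{1}{4 \left(s + 398\right)} = \frac{1}{4 \left(398 + s\right)}$)
$u{\left(b,f \right)} = b^{2} - 849 f$ ($u{\left(b,f \right)} = \left(b^{2} - 850 f\right) + f = b^{2} - 849 f$)
$\frac{1}{u{\left(-42,939 \right)} + P{\left(-219 \right)}} = \frac{1}{\left(\left(-42\right)^{2} - 797211\right) + \frac{1}{4 \left(398 - 219\right)}} = \frac{1}{\left(1764 - 797211\right) + \frac{1}{4 \cdot 179}} = \frac{1}{-795447 + \frac{1}{4} \cdot \frac{1}{179}} = \frac{1}{-795447 + \frac{1}{716}} = \frac{1}{- \frac{569540051}{716}} = - \frac{716}{569540051}$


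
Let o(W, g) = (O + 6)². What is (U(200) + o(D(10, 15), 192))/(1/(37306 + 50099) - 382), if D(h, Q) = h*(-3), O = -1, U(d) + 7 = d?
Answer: -19054290/33388709 ≈ -0.57068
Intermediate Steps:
U(d) = -7 + d
D(h, Q) = -3*h
o(W, g) = 25 (o(W, g) = (-1 + 6)² = 5² = 25)
(U(200) + o(D(10, 15), 192))/(1/(37306 + 50099) - 382) = ((-7 + 200) + 25)/(1/(37306 + 50099) - 382) = (193 + 25)/(1/87405 - 382) = 218/(1/87405 - 382) = 218/(-33388709/87405) = 218*(-87405/33388709) = -19054290/33388709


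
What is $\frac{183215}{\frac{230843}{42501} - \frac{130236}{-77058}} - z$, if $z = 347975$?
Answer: $- \frac{83510491200892}{259149557} \approx -3.2225 \cdot 10^{5}$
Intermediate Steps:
$\frac{183215}{\frac{230843}{42501} - \frac{130236}{-77058}} - z = \frac{183215}{\frac{230843}{42501} - \frac{130236}{-77058}} - 347975 = \frac{183215}{230843 \cdot \frac{1}{42501} - - \frac{21706}{12843}} - 347975 = \frac{183215}{\frac{230843}{42501} + \frac{21706}{12843}} - 347975 = \frac{183215}{\frac{1295747785}{181946781}} - 347975 = 183215 \cdot \frac{181946781}{1295747785} - 347975 = \frac{6667075896183}{259149557} - 347975 = - \frac{83510491200892}{259149557}$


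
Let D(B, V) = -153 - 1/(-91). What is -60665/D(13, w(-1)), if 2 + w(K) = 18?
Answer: 5520515/13922 ≈ 396.53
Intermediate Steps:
w(K) = 16 (w(K) = -2 + 18 = 16)
D(B, V) = -13922/91 (D(B, V) = -153 - 1*(-1/91) = -153 + 1/91 = -13922/91)
-60665/D(13, w(-1)) = -60665/(-13922/91) = -60665*(-91/13922) = 5520515/13922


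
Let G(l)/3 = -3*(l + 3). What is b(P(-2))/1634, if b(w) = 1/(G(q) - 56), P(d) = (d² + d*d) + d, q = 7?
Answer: -1/238564 ≈ -4.1917e-6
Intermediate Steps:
G(l) = -27 - 9*l (G(l) = 3*(-3*(l + 3)) = 3*(-3*(3 + l)) = 3*(-9 - 3*l) = -27 - 9*l)
P(d) = d + 2*d² (P(d) = (d² + d²) + d = 2*d² + d = d + 2*d²)
b(w) = -1/146 (b(w) = 1/((-27 - 9*7) - 56) = 1/((-27 - 63) - 56) = 1/(-90 - 56) = 1/(-146) = -1/146)
b(P(-2))/1634 = -1/146/1634 = -1/146*1/1634 = -1/238564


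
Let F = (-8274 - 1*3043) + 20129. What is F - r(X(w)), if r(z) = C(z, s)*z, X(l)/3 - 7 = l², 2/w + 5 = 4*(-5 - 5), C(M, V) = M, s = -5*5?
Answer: 3813923459/455625 ≈ 8370.8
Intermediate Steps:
s = -25
F = 8812 (F = (-8274 - 3043) + 20129 = -11317 + 20129 = 8812)
w = -2/45 (w = 2/(-5 + 4*(-5 - 5)) = 2/(-5 + 4*(-10)) = 2/(-5 - 40) = 2/(-45) = 2*(-1/45) = -2/45 ≈ -0.044444)
X(l) = 21 + 3*l²
r(z) = z² (r(z) = z*z = z²)
F - r(X(w)) = 8812 - (21 + 3*(-2/45)²)² = 8812 - (21 + 3*(4/2025))² = 8812 - (21 + 4/675)² = 8812 - (14179/675)² = 8812 - 1*201044041/455625 = 8812 - 201044041/455625 = 3813923459/455625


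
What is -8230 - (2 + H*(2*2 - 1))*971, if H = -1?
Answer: -7259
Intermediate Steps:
-8230 - (2 + H*(2*2 - 1))*971 = -8230 - (2 - (2*2 - 1))*971 = -8230 - (2 - (4 - 1))*971 = -8230 - (2 - 1*3)*971 = -8230 - (2 - 3)*971 = -8230 - (-1)*971 = -8230 - 1*(-971) = -8230 + 971 = -7259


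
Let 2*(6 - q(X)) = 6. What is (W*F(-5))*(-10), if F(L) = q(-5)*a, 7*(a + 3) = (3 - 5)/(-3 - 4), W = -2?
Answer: -8700/49 ≈ -177.55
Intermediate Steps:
a = -145/49 (a = -3 + ((3 - 5)/(-3 - 4))/7 = -3 + (-2/(-7))/7 = -3 + (-2*(-⅐))/7 = -3 + (⅐)*(2/7) = -3 + 2/49 = -145/49 ≈ -2.9592)
q(X) = 3 (q(X) = 6 - ½*6 = 6 - 3 = 3)
F(L) = -435/49 (F(L) = 3*(-145/49) = -435/49)
(W*F(-5))*(-10) = -2*(-435/49)*(-10) = (870/49)*(-10) = -8700/49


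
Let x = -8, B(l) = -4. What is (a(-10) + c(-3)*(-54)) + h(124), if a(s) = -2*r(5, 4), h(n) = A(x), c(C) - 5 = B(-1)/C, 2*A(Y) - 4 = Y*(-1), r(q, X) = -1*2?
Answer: -332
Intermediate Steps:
r(q, X) = -2
A(Y) = 2 - Y/2 (A(Y) = 2 + (Y*(-1))/2 = 2 + (-Y)/2 = 2 - Y/2)
c(C) = 5 - 4/C
h(n) = 6 (h(n) = 2 - 1/2*(-8) = 2 + 4 = 6)
a(s) = 4 (a(s) = -2*(-2) = 4)
(a(-10) + c(-3)*(-54)) + h(124) = (4 + (5 - 4/(-3))*(-54)) + 6 = (4 + (5 - 4*(-1/3))*(-54)) + 6 = (4 + (5 + 4/3)*(-54)) + 6 = (4 + (19/3)*(-54)) + 6 = (4 - 342) + 6 = -338 + 6 = -332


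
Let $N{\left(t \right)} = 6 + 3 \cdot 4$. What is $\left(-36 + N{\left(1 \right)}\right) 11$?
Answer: $-198$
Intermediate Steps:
$N{\left(t \right)} = 18$ ($N{\left(t \right)} = 6 + 12 = 18$)
$\left(-36 + N{\left(1 \right)}\right) 11 = \left(-36 + 18\right) 11 = \left(-18\right) 11 = -198$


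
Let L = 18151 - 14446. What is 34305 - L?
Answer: 30600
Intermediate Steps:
L = 3705
34305 - L = 34305 - 1*3705 = 34305 - 3705 = 30600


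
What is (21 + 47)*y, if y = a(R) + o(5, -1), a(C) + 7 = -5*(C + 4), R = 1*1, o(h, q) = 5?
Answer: -1836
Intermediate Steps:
R = 1
a(C) = -27 - 5*C (a(C) = -7 - 5*(C + 4) = -7 - 5*(4 + C) = -7 + (-20 - 5*C) = -27 - 5*C)
y = -27 (y = (-27 - 5*1) + 5 = (-27 - 5) + 5 = -32 + 5 = -27)
(21 + 47)*y = (21 + 47)*(-27) = 68*(-27) = -1836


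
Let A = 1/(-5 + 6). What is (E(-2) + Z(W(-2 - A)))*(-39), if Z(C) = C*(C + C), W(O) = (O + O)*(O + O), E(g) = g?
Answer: -101010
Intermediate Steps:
A = 1 (A = 1/1 = 1)
W(O) = 4*O² (W(O) = (2*O)*(2*O) = 4*O²)
Z(C) = 2*C² (Z(C) = C*(2*C) = 2*C²)
(E(-2) + Z(W(-2 - A)))*(-39) = (-2 + 2*(4*(-2 - 1*1)²)²)*(-39) = (-2 + 2*(4*(-2 - 1)²)²)*(-39) = (-2 + 2*(4*(-3)²)²)*(-39) = (-2 + 2*(4*9)²)*(-39) = (-2 + 2*36²)*(-39) = (-2 + 2*1296)*(-39) = (-2 + 2592)*(-39) = 2590*(-39) = -101010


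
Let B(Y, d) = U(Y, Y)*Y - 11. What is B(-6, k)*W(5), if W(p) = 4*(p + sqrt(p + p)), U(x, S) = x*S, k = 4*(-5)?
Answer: -4540 - 908*sqrt(10) ≈ -7411.4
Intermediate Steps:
k = -20
U(x, S) = S*x
B(Y, d) = -11 + Y**3 (B(Y, d) = (Y*Y)*Y - 11 = Y**2*Y - 11 = Y**3 - 11 = -11 + Y**3)
W(p) = 4*p + 4*sqrt(2)*sqrt(p) (W(p) = 4*(p + sqrt(2*p)) = 4*(p + sqrt(2)*sqrt(p)) = 4*p + 4*sqrt(2)*sqrt(p))
B(-6, k)*W(5) = (-11 + (-6)**3)*(4*5 + 4*sqrt(2)*sqrt(5)) = (-11 - 216)*(20 + 4*sqrt(10)) = -227*(20 + 4*sqrt(10)) = -4540 - 908*sqrt(10)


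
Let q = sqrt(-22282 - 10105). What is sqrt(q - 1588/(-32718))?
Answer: sqrt(12989046 + 267616881*I*sqrt(32387))/16359 ≈ 9.4872 + 9.4846*I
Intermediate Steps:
q = I*sqrt(32387) (q = sqrt(-32387) = I*sqrt(32387) ≈ 179.96*I)
sqrt(q - 1588/(-32718)) = sqrt(I*sqrt(32387) - 1588/(-32718)) = sqrt(I*sqrt(32387) - 1588*(-1/32718)) = sqrt(I*sqrt(32387) + 794/16359) = sqrt(794/16359 + I*sqrt(32387))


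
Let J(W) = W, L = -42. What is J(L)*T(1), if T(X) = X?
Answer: -42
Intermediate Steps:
J(L)*T(1) = -42*1 = -42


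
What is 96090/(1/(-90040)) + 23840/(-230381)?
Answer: -1993243418535440/230381 ≈ -8.6519e+9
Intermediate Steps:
96090/(1/(-90040)) + 23840/(-230381) = 96090/(-1/90040) + 23840*(-1/230381) = 96090*(-90040) - 23840/230381 = -8651943600 - 23840/230381 = -1993243418535440/230381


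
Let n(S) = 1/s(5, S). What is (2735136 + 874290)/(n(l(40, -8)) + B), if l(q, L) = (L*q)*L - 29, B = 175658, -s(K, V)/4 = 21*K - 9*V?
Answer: 327360500496/15931477969 ≈ 20.548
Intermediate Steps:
s(K, V) = -84*K + 36*V (s(K, V) = -4*(21*K - 9*V) = -4*(-9*V + 21*K) = -84*K + 36*V)
l(q, L) = -29 + q*L² (l(q, L) = q*L² - 29 = -29 + q*L²)
n(S) = 1/(-420 + 36*S) (n(S) = 1/(-84*5 + 36*S) = 1/(-420 + 36*S))
(2735136 + 874290)/(n(l(40, -8)) + B) = (2735136 + 874290)/(1/(12*(-35 + 3*(-29 + 40*(-8)²))) + 175658) = 3609426/(1/(12*(-35 + 3*(-29 + 40*64))) + 175658) = 3609426/(1/(12*(-35 + 3*(-29 + 2560))) + 175658) = 3609426/(1/(12*(-35 + 3*2531)) + 175658) = 3609426/(1/(12*(-35 + 7593)) + 175658) = 3609426/((1/12)/7558 + 175658) = 3609426/((1/12)*(1/7558) + 175658) = 3609426/(1/90696 + 175658) = 3609426/(15931477969/90696) = 3609426*(90696/15931477969) = 327360500496/15931477969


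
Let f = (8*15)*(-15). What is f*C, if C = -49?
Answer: 88200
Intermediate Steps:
f = -1800 (f = 120*(-15) = -1800)
f*C = -1800*(-49) = 88200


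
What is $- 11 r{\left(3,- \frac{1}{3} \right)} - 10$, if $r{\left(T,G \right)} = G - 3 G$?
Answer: $- \frac{52}{3} \approx -17.333$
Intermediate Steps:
$r{\left(T,G \right)} = - 2 G$
$- 11 r{\left(3,- \frac{1}{3} \right)} - 10 = - 11 \left(- 2 \left(- \frac{1}{3}\right)\right) - 10 = - 11 \left(- 2 \left(\left(-1\right) \frac{1}{3}\right)\right) - 10 = - 11 \left(\left(-2\right) \left(- \frac{1}{3}\right)\right) - 10 = \left(-11\right) \frac{2}{3} - 10 = - \frac{22}{3} - 10 = - \frac{52}{3}$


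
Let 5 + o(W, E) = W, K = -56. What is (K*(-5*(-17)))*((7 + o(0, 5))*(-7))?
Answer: 66640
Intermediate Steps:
o(W, E) = -5 + W
(K*(-5*(-17)))*((7 + o(0, 5))*(-7)) = (-(-280)*(-17))*((7 + (-5 + 0))*(-7)) = (-56*85)*((7 - 5)*(-7)) = -9520*(-7) = -4760*(-14) = 66640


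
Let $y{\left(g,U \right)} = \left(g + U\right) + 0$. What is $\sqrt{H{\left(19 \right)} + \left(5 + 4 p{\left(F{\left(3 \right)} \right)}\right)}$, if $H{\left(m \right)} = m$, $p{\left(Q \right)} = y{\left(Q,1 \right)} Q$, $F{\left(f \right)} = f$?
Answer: $6 \sqrt{2} \approx 8.4853$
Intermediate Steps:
$y{\left(g,U \right)} = U + g$ ($y{\left(g,U \right)} = \left(U + g\right) + 0 = U + g$)
$p{\left(Q \right)} = Q \left(1 + Q\right)$ ($p{\left(Q \right)} = \left(1 + Q\right) Q = Q \left(1 + Q\right)$)
$\sqrt{H{\left(19 \right)} + \left(5 + 4 p{\left(F{\left(3 \right)} \right)}\right)} = \sqrt{19 + \left(5 + 4 \cdot 3 \left(1 + 3\right)\right)} = \sqrt{19 + \left(5 + 4 \cdot 3 \cdot 4\right)} = \sqrt{19 + \left(5 + 4 \cdot 12\right)} = \sqrt{19 + \left(5 + 48\right)} = \sqrt{19 + 53} = \sqrt{72} = 6 \sqrt{2}$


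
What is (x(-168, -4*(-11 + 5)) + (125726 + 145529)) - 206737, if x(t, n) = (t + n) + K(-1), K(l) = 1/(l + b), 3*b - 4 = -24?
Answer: 1480599/23 ≈ 64374.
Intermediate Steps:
b = -20/3 (b = 4/3 + (1/3)*(-24) = 4/3 - 8 = -20/3 ≈ -6.6667)
K(l) = 1/(-20/3 + l) (K(l) = 1/(l - 20/3) = 1/(-20/3 + l))
x(t, n) = -3/23 + n + t (x(t, n) = (t + n) + 3/(-20 + 3*(-1)) = (n + t) + 3/(-20 - 3) = (n + t) + 3/(-23) = (n + t) + 3*(-1/23) = (n + t) - 3/23 = -3/23 + n + t)
(x(-168, -4*(-11 + 5)) + (125726 + 145529)) - 206737 = ((-3/23 - 4*(-11 + 5) - 168) + (125726 + 145529)) - 206737 = ((-3/23 - 4*(-6) - 168) + 271255) - 206737 = ((-3/23 + 24 - 168) + 271255) - 206737 = (-3315/23 + 271255) - 206737 = 6235550/23 - 206737 = 1480599/23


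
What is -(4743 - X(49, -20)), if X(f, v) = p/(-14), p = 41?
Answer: -66443/14 ≈ -4745.9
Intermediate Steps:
X(f, v) = -41/14 (X(f, v) = 41/(-14) = 41*(-1/14) = -41/14)
-(4743 - X(49, -20)) = -(4743 - 1*(-41/14)) = -(4743 + 41/14) = -1*66443/14 = -66443/14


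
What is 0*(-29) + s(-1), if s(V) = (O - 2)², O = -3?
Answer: 25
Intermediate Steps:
s(V) = 25 (s(V) = (-3 - 2)² = (-5)² = 25)
0*(-29) + s(-1) = 0*(-29) + 25 = 0 + 25 = 25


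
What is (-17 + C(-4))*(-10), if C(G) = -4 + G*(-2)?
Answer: 130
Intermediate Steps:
C(G) = -4 - 2*G
(-17 + C(-4))*(-10) = (-17 + (-4 - 2*(-4)))*(-10) = (-17 + (-4 + 8))*(-10) = (-17 + 4)*(-10) = -13*(-10) = 130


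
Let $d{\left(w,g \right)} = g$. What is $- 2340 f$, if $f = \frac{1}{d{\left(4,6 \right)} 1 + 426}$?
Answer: $- \frac{65}{12} \approx -5.4167$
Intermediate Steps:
$f = \frac{1}{432}$ ($f = \frac{1}{6 \cdot 1 + 426} = \frac{1}{6 + 426} = \frac{1}{432} \approx 0.0023148$)
$- 2340 f = \left(-2340\right) \frac{1}{432} = - \frac{65}{12}$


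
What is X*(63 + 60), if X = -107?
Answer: -13161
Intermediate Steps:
X*(63 + 60) = -107*(63 + 60) = -107*123 = -13161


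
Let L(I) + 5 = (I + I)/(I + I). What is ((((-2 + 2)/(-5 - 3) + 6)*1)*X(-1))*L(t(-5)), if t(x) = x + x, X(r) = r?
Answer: 24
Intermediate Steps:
t(x) = 2*x
L(I) = -4 (L(I) = -5 + (I + I)/(I + I) = -5 + (2*I)/((2*I)) = -5 + (2*I)*(1/(2*I)) = -5 + 1 = -4)
((((-2 + 2)/(-5 - 3) + 6)*1)*X(-1))*L(t(-5)) = ((((-2 + 2)/(-5 - 3) + 6)*1)*(-1))*(-4) = (((0/(-8) + 6)*1)*(-1))*(-4) = (((0*(-⅛) + 6)*1)*(-1))*(-4) = (((0 + 6)*1)*(-1))*(-4) = ((6*1)*(-1))*(-4) = (6*(-1))*(-4) = -6*(-4) = 24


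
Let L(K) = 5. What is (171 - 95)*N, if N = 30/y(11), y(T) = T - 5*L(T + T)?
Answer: -1140/7 ≈ -162.86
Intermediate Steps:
y(T) = -25 + T (y(T) = T - 5*5 = T - 25 = -25 + T)
N = -15/7 (N = 30/(-25 + 11) = 30/(-14) = 30*(-1/14) = -15/7 ≈ -2.1429)
(171 - 95)*N = (171 - 95)*(-15/7) = 76*(-15/7) = -1140/7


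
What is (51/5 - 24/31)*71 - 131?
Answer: 83426/155 ≈ 538.23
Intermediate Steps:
(51/5 - 24/31)*71 - 131 = (1461/155)*71 - 131 = 103731/155 - 131 = 83426/155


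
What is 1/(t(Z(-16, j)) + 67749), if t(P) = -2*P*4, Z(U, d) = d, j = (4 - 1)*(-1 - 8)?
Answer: 1/67965 ≈ 1.4713e-5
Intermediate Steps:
j = -27 (j = 3*(-9) = -27)
t(P) = -8*P
1/(t(Z(-16, j)) + 67749) = 1/(-8*(-27) + 67749) = 1/(216 + 67749) = 1/67965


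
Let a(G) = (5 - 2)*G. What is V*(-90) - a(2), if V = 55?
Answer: -4956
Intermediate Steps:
a(G) = 3*G
V*(-90) - a(2) = 55*(-90) - 3*2 = -4950 - 1*6 = -4950 - 6 = -4956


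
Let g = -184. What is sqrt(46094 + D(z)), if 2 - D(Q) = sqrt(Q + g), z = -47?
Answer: sqrt(46096 - I*sqrt(231)) ≈ 214.7 - 0.0354*I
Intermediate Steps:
D(Q) = 2 - sqrt(-184 + Q) (D(Q) = 2 - sqrt(Q - 184) = 2 - sqrt(-184 + Q))
sqrt(46094 + D(z)) = sqrt(46094 + (2 - sqrt(-184 - 47))) = sqrt(46094 + (2 - sqrt(-231))) = sqrt(46094 + (2 - I*sqrt(231))) = sqrt(46096 - I*sqrt(231))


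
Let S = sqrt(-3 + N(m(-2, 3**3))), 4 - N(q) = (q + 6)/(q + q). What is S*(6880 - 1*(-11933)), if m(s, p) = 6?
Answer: 0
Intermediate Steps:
N(q) = 4 - (6 + q)/(2*q) (N(q) = 4 - (q + 6)/(q + q) = 4 - (6 + q)/(2*q))
S = 0 (S = sqrt(-3 + (7/2 - 3/6)) = sqrt(-3 + (7/2 - 3*1/6)) = sqrt(-3 + (7/2 - 1/2)) = sqrt(-3 + 3) = sqrt(0) = 0)
S*(6880 - 1*(-11933)) = 0*(6880 - 1*(-11933)) = 0*(6880 + 11933) = 0*18813 = 0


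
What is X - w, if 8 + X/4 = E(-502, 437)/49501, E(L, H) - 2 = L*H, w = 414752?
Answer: -20533100272/49501 ≈ -4.1480e+5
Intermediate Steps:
E(L, H) = 2 + H*L (E(L, H) = 2 + L*H = 2 + H*L)
X = -2461520/49501 (X = -32 + 4*((2 + 437*(-502))/49501) = -32 + 4*((2 - 219374)*(1/49501)) = -32 + 4*(-219372*1/49501) = -32 + 4*(-219372/49501) = -32 - 877488/49501 = -2461520/49501 ≈ -49.727)
X - w = -2461520/49501 - 1*414752 = -2461520/49501 - 414752 = -20533100272/49501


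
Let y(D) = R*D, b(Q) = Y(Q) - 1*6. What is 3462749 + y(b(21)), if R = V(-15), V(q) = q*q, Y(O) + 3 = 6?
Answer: 3462074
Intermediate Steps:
Y(O) = 3 (Y(O) = -3 + 6 = 3)
V(q) = q²
R = 225 (R = (-15)² = 225)
b(Q) = -3 (b(Q) = 3 - 1*6 = 3 - 6 = -3)
y(D) = 225*D
3462749 + y(b(21)) = 3462749 + 225*(-3) = 3462749 - 675 = 3462074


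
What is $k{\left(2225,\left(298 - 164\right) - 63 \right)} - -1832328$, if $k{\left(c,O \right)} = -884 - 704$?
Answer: $1830740$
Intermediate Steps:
$k{\left(c,O \right)} = -1588$
$k{\left(2225,\left(298 - 164\right) - 63 \right)} - -1832328 = -1588 - -1832328 = -1588 + 1832328 = 1830740$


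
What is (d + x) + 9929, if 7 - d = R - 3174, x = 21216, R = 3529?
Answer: 30797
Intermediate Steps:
d = -348 (d = 7 - (3529 - 3174) = 7 - 1*355 = 7 - 355 = -348)
(d + x) + 9929 = (-348 + 21216) + 9929 = 20868 + 9929 = 30797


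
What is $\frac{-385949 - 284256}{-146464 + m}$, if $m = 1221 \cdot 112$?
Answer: $\frac{670205}{9712} \approx 69.008$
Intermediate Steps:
$m = 136752$
$\frac{-385949 - 284256}{-146464 + m} = \frac{-385949 - 284256}{-146464 + 136752} = - \frac{670205}{-9712} = \left(-670205\right) \left(- \frac{1}{9712}\right) = \frac{670205}{9712}$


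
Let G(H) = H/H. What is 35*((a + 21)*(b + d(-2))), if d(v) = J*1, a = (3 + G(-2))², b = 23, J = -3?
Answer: 25900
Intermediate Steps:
G(H) = 1
a = 16 (a = (3 + 1)² = 4² = 16)
d(v) = -3 (d(v) = -3*1 = -3)
35*((a + 21)*(b + d(-2))) = 35*((16 + 21)*(23 - 3)) = 35*(37*20) = 35*740 = 25900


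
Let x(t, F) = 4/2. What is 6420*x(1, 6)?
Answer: 12840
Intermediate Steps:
x(t, F) = 2 (x(t, F) = 4*(½) = 2)
6420*x(1, 6) = 6420*2 = 12840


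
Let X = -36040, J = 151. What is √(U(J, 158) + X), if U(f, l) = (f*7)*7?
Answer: I*√28641 ≈ 169.24*I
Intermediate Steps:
U(f, l) = 49*f (U(f, l) = (7*f)*7 = 49*f)
√(U(J, 158) + X) = √(49*151 - 36040) = √(7399 - 36040) = √(-28641) = I*√28641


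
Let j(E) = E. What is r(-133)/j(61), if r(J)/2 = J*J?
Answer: 35378/61 ≈ 579.97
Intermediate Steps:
r(J) = 2*J**2 (r(J) = 2*(J*J) = 2*J**2)
r(-133)/j(61) = (2*(-133)**2)/61 = (2*17689)*(1/61) = 35378*(1/61) = 35378/61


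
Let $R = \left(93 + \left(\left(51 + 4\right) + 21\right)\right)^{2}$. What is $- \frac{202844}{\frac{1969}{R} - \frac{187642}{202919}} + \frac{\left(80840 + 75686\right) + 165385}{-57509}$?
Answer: $\frac{3976810776853011359}{16778066893727} \approx 2.3702 \cdot 10^{5}$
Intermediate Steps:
$R = 28561$ ($R = \left(93 + \left(55 + 21\right)\right)^{2} = \left(93 + 76\right)^{2} = 169^{2} = 28561$)
$- \frac{202844}{\frac{1969}{R} - \frac{187642}{202919}} + \frac{\left(80840 + 75686\right) + 165385}{-57509} = - \frac{202844}{\frac{1969}{28561} - \frac{187642}{202919}} + \frac{\left(80840 + 75686\right) + 165385}{-57509} = - \frac{202844}{1969 \cdot \frac{1}{28561} - \frac{187642}{202919}} + \left(156526 + 165385\right) \left(- \frac{1}{57509}\right) = - \frac{202844}{\frac{1969}{28561} - \frac{187642}{202919}} + 321911 \left(- \frac{1}{57509}\right) = - \frac{202844}{- \frac{4959695651}{5795569559}} - \frac{321911}{57509} = \left(-202844\right) \left(- \frac{5795569559}{4959695651}\right) - \frac{321911}{57509} = \frac{69152735977988}{291746803} - \frac{321911}{57509} = \frac{3976810776853011359}{16778066893727}$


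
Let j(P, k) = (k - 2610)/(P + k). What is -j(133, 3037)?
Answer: -427/3170 ≈ -0.13470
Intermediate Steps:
j(P, k) = (-2610 + k)/(P + k)
-j(133, 3037) = -(-2610 + 3037)/(133 + 3037) = -427/3170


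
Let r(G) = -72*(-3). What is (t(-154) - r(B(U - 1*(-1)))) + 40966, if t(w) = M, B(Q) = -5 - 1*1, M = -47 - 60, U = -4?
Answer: 40643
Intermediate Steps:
M = -107
B(Q) = -6 (B(Q) = -5 - 1 = -6)
t(w) = -107
r(G) = 216
(t(-154) - r(B(U - 1*(-1)))) + 40966 = (-107 - 1*216) + 40966 = (-107 - 216) + 40966 = -323 + 40966 = 40643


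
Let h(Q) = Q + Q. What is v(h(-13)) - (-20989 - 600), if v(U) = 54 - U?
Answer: 21669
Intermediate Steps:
h(Q) = 2*Q
v(h(-13)) - (-20989 - 600) = (54 - 2*(-13)) - (-20989 - 600) = (54 - 1*(-26)) - 1*(-21589) = (54 + 26) + 21589 = 80 + 21589 = 21669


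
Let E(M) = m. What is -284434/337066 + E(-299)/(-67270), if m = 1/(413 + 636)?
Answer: -10035717700443/11892738440590 ≈ -0.84385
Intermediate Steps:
m = 1/1049 ≈ 0.00095329
E(M) = 1/1049
-284434/337066 + E(-299)/(-67270) = -284434/337066 + (1/1049)/(-67270) = -284434*1/337066 + (1/1049)*(-1/67270) = -142217/168533 - 1/70566230 = -10035717700443/11892738440590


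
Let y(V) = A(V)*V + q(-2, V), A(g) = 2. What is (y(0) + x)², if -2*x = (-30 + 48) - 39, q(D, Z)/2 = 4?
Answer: 1369/4 ≈ 342.25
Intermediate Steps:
q(D, Z) = 8 (q(D, Z) = 2*4 = 8)
y(V) = 8 + 2*V (y(V) = 2*V + 8 = 8 + 2*V)
x = 21/2 (x = -((-30 + 48) - 39)/2 = -(18 - 39)/2 = -½*(-21) = 21/2 ≈ 10.500)
(y(0) + x)² = ((8 + 2*0) + 21/2)² = ((8 + 0) + 21/2)² = (8 + 21/2)² = (37/2)² = 1369/4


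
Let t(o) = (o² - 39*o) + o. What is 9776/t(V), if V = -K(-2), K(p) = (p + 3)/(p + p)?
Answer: -156416/151 ≈ -1035.9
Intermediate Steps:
K(p) = (3 + p)/(2*p) (K(p) = (3 + p)/((2*p)) = (3 + p)*(1/(2*p)) = (3 + p)/(2*p))
V = ¼ (V = -(3 - 2)/(2*(-2)) = -(-1)/(2*2) = -1*(-¼) = ¼ ≈ 0.25000)
t(o) = o² - 38*o
9776/t(V) = 9776/(((-38 + ¼)/4)) = 9776/(((¼)*(-151/4))) = 9776/(-151/16) = 9776*(-16/151) = -156416/151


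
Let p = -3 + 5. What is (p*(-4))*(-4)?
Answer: 32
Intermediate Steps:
p = 2
(p*(-4))*(-4) = (2*(-4))*(-4) = -8*(-4) = 32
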